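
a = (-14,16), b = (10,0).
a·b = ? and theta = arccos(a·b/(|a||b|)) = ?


a·b = -14*10 + 16*0 = -140 + 0 = -140
|a| = sqrt(196+256) = 21.2603
|b| = sqrt(100+0) = 10.0000
cos(theta) = -140/(sqrt(452)*sqrt(100)) = -140/sqrt(45200) = -0.658505
theta = arccos(-140/sqrt(45200)) = 131.1859 degrees

a·b = -140, theta = 131.1859 deg


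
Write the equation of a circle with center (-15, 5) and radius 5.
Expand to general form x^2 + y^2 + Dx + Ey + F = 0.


(x+ 15)^2 + (y-5)^2 = 5^2
D = -2h = 30, E = -2k = -10
F = h^2+k^2-r^2 = 225+25-25 = 225

x^2 + y^2 + 30x - 10y + 225 = 0


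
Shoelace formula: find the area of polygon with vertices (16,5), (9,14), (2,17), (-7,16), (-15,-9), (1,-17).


sum(xi*y_{i+1}) = 16*14 + 9*17 + 2*16 - 7*(-9) - 15*(-17) + 1*5 = 732
sum(yi*x_{i+1}) = 5*9 + 14*2 + 17*(-7) + 16*(-15) - 9*1 - 17*16 = -567
Area = |732 + 567|/2 = 1299/2 = 649.5000

649.5000 sq units


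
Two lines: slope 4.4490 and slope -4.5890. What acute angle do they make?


m1-m2 = 9.038
1+m1*m2 = -19.416461
tan(theta) = |9.038/(-19.416461)| = 0.465481
theta = arctan(|9.038/(-19.416461)|) = 24.9611 degrees (acute angle)

24.9611 degrees


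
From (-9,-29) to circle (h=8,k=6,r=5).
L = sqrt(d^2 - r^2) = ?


d = sqrt((-9-8)^2 + (-29-6)^2) = sqrt(289+1225) = 38.9102
L = sqrt(1514.0000 - 25) = sqrt(1489.0000) = 38.5876

38.5876


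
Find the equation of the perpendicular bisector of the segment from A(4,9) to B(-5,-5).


Midpoint = (-0.5, 2)
Slope of AB = dy/dx = -14/(-9) = 1.5556
Perp slope = -dx/dy = -9/14 = -0.6429
b = My - (perp slope)*Mx = 2 + (-9*(-0.5))/(-14) = 2 - 0.3214 = 1.6786

y = -0.6429x + 1.6786


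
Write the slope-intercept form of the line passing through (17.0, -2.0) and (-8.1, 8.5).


m = (10.5)/(-25.1) = -0.4183
b = y1 - m*x1 = -2.0 - (10.5*17.0)/(-25.1) = -2.0 + 7.1116 = 5.1116

y = -0.4183x + 5.1116


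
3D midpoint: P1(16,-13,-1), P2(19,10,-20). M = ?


Mx = (16+19)/2 = 17.5000
My = (-13+10)/2 = -1.5000
Mz = (-1- 20)/2 = -10.5000

M = (17.5000, -1.5000, -10.5000)


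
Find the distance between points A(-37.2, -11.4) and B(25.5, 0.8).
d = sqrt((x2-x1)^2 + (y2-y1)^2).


dx = 25.5 + 37.2 = 62.7
dy = 0.8 + 11.4 = 12.2
d = sqrt(3931.29 + 148.84) = sqrt(4080.13) = 63.8759

63.8759


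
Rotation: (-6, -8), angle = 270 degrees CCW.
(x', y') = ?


cos(270) = 0, sin(270) = -1
x' = -6*0 + 8*(-1) = -8
y' = -6*(-1) - 8*0 = 6

(-8, 6)


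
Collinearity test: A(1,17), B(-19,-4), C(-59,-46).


1*(-4+ 46) - 19*(-46-17) - 59*(17+ 4)
= 42 + 1197 - 1239 = 0

Yes, collinear (determinant = 0)


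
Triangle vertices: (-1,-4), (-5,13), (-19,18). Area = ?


-1*(13-18) = 5
-5*(18+ 4) = -110
-19*(-4-13) = 323
sum = 218
Area = |218|/2 = 109.0000

109.0000 sq units


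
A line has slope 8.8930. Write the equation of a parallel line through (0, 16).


Parallel lines have equal slopes.
m2 = 8.8930
b2 = 16 - 8.8930*0 = 16.0000

y = 8.8930x + 16.0000


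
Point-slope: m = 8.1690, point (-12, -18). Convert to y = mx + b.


y + 18 = 8.1690(x + 12)
y = 8.1690x - 18 - 8.1690*(-12)
y = 8.1690x + 80.0280

y = 8.1690x + 80.0280


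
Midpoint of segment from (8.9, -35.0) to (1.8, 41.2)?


Mx = (8.9 + 1.8)/2 = 10.7/2 = 5.3500
My = (-35.0 + 41.2)/2 = 6.2/2 = 3.1000

(5.3500, 3.1000)


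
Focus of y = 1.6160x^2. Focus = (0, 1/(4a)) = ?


a = 1.6160
4a = 6.4640
focus = (0, 1/6.4640) = (0, 0.1547)

Focus = (0, 0.1547)


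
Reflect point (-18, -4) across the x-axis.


Reflection rule for x-axis: (x, -y)
(-18, -4) -> (-18, 4)

(-18, 4)


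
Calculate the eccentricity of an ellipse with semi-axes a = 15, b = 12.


c = sqrt(225-144) = sqrt(81) = 9.0000
e = c/a = 9/15 = 0.6000

e = 0.6000


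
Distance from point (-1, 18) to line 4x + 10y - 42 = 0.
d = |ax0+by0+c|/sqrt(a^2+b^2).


|4*(-1) + 10*18 - 42| = |134| = 134
sqrt(16 + 100) = sqrt(116) = 10.7703
d = 134/sqrt(116) = 12.4416

12.4416


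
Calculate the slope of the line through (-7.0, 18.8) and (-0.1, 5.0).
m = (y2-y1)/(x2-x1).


dy = 5.0 - 18.8 = -13.8
dx = -0.1 + 7.0 = 6.9
m = -13.8/6.9 = -2.0000

m = -2.0000


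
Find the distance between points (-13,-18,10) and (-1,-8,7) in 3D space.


dx=12, dy=10, dz=-3
d = sqrt(144+100+9) = sqrt(253) = 15.9060

15.9060


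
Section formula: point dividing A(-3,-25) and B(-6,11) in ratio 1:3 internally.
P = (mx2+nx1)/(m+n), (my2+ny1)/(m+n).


Px = (1*(-6) + 3*(-3))/4 = -15/4 = -3.7500
Py = (1*11 + 3*(-25))/4 = -64/4 = -16.0000

P = (-3.7500, -16.0000)


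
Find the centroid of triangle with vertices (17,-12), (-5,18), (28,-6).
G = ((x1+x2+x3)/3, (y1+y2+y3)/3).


Gx = (17- 5+28)/3 = 40/3 = 13.3333
Gy = (-12+18- 6)/3 = 0/3 = 0

G = (13.3333, 0)


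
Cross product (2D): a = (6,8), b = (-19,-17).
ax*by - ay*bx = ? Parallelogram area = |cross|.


cross = 6*(-17) - 8*(-19) = -102 + 152 = 50
Parallelogram area = |50| = 50

cross = 50, parallelogram area = 50


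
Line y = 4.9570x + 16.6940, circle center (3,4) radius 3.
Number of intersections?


Substitute y = 4.9570x + 16.6940: (x-3)^2 + (4.9570x+16.6940-4)^2 = 9
Expand to Ax^2 + Bx + C = 0, where b-k = 12.694
A = 1+m^2 = 25.571849
B = 2(m(b-k) - h) = 2(4.9570*12.694 - 3) = 119.848316
C = h^2 + (b-k)^2 - r^2 = 9 + 161.137636 - 9 = 161.137636
disc = B^2-4AC = 14363.6188 - 16482.3492 = -2118.7304
disc < 0

0 intersection points


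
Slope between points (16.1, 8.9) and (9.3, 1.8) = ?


dy = 1.8 - 8.9 = -7.1
dx = 9.3 - 16.1 = -6.8
m = -7.1/(-6.8) = 1.0441

m = 1.0441


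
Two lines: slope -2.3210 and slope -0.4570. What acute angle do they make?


m1-m2 = -1.864
1+m1*m2 = 2.060697
tan(theta) = |-1.864/2.060697| = 0.904548
theta = arctan(|-1.864/2.060697|) = 42.1309 degrees (acute angle)

42.1309 degrees


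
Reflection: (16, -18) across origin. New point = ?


Reflection rule for origin: (-x, -y)
(16, -18) -> (-16, 18)

(-16, 18)


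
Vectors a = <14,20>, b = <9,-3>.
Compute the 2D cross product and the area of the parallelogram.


cross = 14*(-3) - 20*9 = -42 - 180 = -222
Parallelogram area = |-222| = 222

cross = -222, parallelogram area = 222


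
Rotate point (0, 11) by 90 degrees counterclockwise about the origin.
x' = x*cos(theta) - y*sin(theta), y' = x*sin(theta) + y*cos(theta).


cos(90) = 0, sin(90) = 1
x' = 0*0 - 11*1 = -11
y' = 0*1 + 11*0 = 0

(-11, 0)


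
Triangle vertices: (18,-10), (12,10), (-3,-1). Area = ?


18*(10+ 1) = 198
12*(-1+ 10) = 108
-3*(-10-10) = 60
sum = 366
Area = |366|/2 = 183.0000

183.0000 sq units


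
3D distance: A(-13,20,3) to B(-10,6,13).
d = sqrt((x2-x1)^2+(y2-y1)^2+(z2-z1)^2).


dx=3, dy=-14, dz=10
d = sqrt(9+196+100) = sqrt(305) = 17.4642

17.4642


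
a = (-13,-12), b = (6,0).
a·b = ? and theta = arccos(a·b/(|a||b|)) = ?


a·b = -13*6 - 12*0 = -78 + 0 = -78
|a| = sqrt(169+144) = 17.6918
|b| = sqrt(36+0) = 6.0000
cos(theta) = -78/(sqrt(313)*sqrt(36)) = -78/sqrt(11268) = -0.734803
theta = arccos(-78/sqrt(11268)) = 137.2906 degrees

a·b = -78, theta = 137.2906 deg


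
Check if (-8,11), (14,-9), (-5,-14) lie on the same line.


-8*(-9+ 14) + 14*(-14-11) - 5*(11+ 9)
= -40 - 350 - 100 = -490

No, not collinear (determinant = -490)


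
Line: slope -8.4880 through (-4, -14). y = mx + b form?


y + 14 = -8.4880(x + 4)
y = -8.4880x - 14 + 8.4880*(-4)
y = -8.4880x - 47.9520

y = -8.4880x - 47.9520


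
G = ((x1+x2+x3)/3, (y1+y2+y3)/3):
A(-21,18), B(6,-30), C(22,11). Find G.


Gx = (-21+6+22)/3 = 7/3 = 2.3333
Gy = (18- 30+11)/3 = -1/3 = -0.3333

G = (2.3333, -0.3333)


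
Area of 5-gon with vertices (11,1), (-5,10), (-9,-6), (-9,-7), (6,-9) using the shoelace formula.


sum(xi*y_{i+1}) = 11*10 - 5*(-6) - 9*(-7) - 9*(-9) + 6*1 = 290
sum(yi*x_{i+1}) = 1*(-5) + 10*(-9) - 6*(-9) - 7*6 - 9*11 = -182
Area = |290 + 182|/2 = 472/2 = 236.0000

236.0000 sq units


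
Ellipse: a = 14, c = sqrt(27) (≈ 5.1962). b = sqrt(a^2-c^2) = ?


b^2 = 14^2 - (sqrt(27))^2 = 196 - 27 = 169
b = sqrt(169) = 13

b = 13


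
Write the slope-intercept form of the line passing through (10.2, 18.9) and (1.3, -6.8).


m = (-25.7)/(-8.9) = 2.8876
b = y1 - m*x1 = 18.9 - (-25.7*10.2)/(-8.9) = 18.9 - 29.4539 = -10.5539

y = 2.8876x - 10.5539


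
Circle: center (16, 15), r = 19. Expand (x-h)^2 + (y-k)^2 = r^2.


(x-16)^2 + (y-15)^2 = 19^2
D = -2h = -32, E = -2k = -30
F = h^2+k^2-r^2 = 256+225-361 = 120

x^2 + y^2 - 32x - 30y + 120 = 0


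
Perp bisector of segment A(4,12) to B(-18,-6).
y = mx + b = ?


Midpoint = (-7, 3)
Slope of AB = dy/dx = -18/(-22) = 0.8182
Perp slope = -dx/dy = -22/18 = -1.2222
b = My - (perp slope)*Mx = 3 + (-22*(-7))/(-18) = 3 - 8.5556 = -5.5556

y = -1.2222x - 5.5556


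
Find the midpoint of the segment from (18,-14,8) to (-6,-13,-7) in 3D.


Mx = (18- 6)/2 = 6.0000
My = (-14- 13)/2 = -13.5000
Mz = (8- 7)/2 = 0.5000

M = (6.0000, -13.5000, 0.5000)


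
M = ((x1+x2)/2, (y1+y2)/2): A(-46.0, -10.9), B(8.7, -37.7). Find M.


Mx = (-46.0 + 8.7)/2 = -37.3/2 = -18.6500
My = (-10.9 - 37.7)/2 = -48.6/2 = -24.3000

(-18.6500, -24.3000)


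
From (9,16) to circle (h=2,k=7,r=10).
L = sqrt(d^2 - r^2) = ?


d = sqrt((9-2)^2 + (16-7)^2) = sqrt(49+81) = 11.4018
L = sqrt(130.0000 - 100) = sqrt(30.0000) = 5.4772

5.4772


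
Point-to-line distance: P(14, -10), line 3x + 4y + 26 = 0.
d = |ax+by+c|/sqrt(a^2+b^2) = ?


|3*14 + 4*(-10) + 26| = |28| = 28
sqrt(9 + 16) = sqrt(25) = 5.0000
d = 28/sqrt(25) = 5.6000

5.6000


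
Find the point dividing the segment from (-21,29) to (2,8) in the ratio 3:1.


Px = (3*2 + 1*(-21))/4 = -15/4 = -3.7500
Py = (3*8 + 1*29)/4 = 53/4 = 13.2500

P = (-3.7500, 13.2500)


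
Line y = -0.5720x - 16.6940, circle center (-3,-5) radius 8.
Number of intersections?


Substitute y = -0.5720x - 16.6940: (x+ 3)^2 + (-0.5720x- 16.6940+ 5)^2 = 64
Expand to Ax^2 + Bx + C = 0, where b-k = -11.694
A = 1+m^2 = 1.327184
B = 2(m(b-k) - h) = 2(-0.5720*(-11.694) + 3) = 19.377936
C = h^2 + (b-k)^2 - r^2 = 9 + 136.749636 - 64 = 81.749636
disc = B^2-4AC = 375.5044 - 433.9872 = -58.4828
disc < 0

0 intersection points


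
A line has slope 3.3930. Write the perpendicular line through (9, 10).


Perpendicular slope = -1/m1 = -1/3.3930 = -0.2947
b2 = y0 - m2*x0 = 10 + 9/3.3930 = 10 + 2.6525 = 12.6525

y = -0.2947x + 12.6525


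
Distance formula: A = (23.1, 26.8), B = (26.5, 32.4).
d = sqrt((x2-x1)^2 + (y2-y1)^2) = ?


dx = 26.5 - 23.1 = 3.4
dy = 32.4 - 26.8 = 5.6
d = sqrt(11.56 + 31.36) = sqrt(42.92) = 6.5513

6.5513


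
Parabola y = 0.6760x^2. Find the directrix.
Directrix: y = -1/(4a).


a = 0.6760
1/(4a) = 0.3698
directrix: y = -0.3698 = -0.3698

y = -0.3698


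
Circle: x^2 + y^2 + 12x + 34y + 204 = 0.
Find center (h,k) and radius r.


h = -D/2 = -12/2 = -6
k = -E/2 = -34/2 = -17
r^2 = h^2 + k^2 - F = 36 + 289 - 204 = 121
r = 11

Center (-6, -17), radius = 11


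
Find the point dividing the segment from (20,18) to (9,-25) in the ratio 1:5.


Px = (1*9 + 5*20)/6 = 109/6 = 18.1667
Py = (1*(-25) + 5*18)/6 = 65/6 = 10.8333

P = (18.1667, 10.8333)


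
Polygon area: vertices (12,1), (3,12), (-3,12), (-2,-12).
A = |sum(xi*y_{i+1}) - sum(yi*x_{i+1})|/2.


sum(xi*y_{i+1}) = 12*12 + 3*12 - 3*(-12) - 2*1 = 214
sum(yi*x_{i+1}) = 1*3 + 12*(-3) + 12*(-2) - 12*12 = -201
Area = |214 + 201|/2 = 415/2 = 207.5000

207.5000 sq units


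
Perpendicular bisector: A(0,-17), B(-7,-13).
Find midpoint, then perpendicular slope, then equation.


Midpoint = (-3.5, -15)
Slope of AB = dy/dx = 4/(-7) = -0.5714
Perp slope = -dx/dy = 7/4 = 1.7500
b = My - (perp slope)*Mx = -15 + (-7*(-3.5))/4 = -15 + 6.1250 = -8.8750

y = 1.7500x - 8.8750


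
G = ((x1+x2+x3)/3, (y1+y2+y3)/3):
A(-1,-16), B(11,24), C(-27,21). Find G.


Gx = (-1+11- 27)/3 = -17/3 = -5.6667
Gy = (-16+24+21)/3 = 29/3 = 9.6667

G = (-5.6667, 9.6667)


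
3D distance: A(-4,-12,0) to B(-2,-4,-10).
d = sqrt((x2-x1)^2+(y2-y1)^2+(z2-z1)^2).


dx=2, dy=8, dz=-10
d = sqrt(4+64+100) = sqrt(168) = 12.9615

12.9615


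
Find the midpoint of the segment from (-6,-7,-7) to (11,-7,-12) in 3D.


Mx = (-6+11)/2 = 2.5000
My = (-7- 7)/2 = -7.0000
Mz = (-7- 12)/2 = -9.5000

M = (2.5000, -7.0000, -9.5000)


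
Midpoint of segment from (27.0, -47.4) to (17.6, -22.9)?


Mx = (27.0 + 17.6)/2 = 44.6/2 = 22.3000
My = (-47.4 - 22.9)/2 = -70.3/2 = -35.1500

(22.3000, -35.1500)


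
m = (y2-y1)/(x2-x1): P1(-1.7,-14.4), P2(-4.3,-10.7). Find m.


dy = -10.7 + 14.4 = 3.7
dx = -4.3 + 1.7 = -2.6
m = 3.7/(-2.6) = -1.4231

m = -1.4231


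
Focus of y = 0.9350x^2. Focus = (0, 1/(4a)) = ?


a = 0.9350
4a = 3.7400
focus = (0, 1/3.7400) = (0, 0.2674)

Focus = (0, 0.2674)


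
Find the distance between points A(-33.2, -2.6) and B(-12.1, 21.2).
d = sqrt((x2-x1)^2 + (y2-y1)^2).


dx = -12.1 + 33.2 = 21.1
dy = 21.2 + 2.6 = 23.8
d = sqrt(445.21 + 566.44) = sqrt(1011.65) = 31.8064

31.8064


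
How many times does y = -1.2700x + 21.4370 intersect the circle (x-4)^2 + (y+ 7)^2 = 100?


Substitute y = -1.2700x + 21.4370: (x-4)^2 + (-1.2700x+21.4370+ 7)^2 = 100
Expand to Ax^2 + Bx + C = 0, where b-k = 28.437
A = 1+m^2 = 2.6129
B = 2(m(b-k) - h) = 2(-1.2700*28.437 - 4) = -80.22998
C = h^2 + (b-k)^2 - r^2 = 16 + 808.662969 - 100 = 724.662969
disc = B^2-4AC = 6436.8497 - 7573.8875 = -1137.0378
disc < 0

0 intersection points


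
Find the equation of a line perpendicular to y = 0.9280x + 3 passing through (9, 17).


Perpendicular slope = -1/m1 = -1/0.9280 = -1.0776
b2 = y0 - m2*x0 = 17 + 9/0.9280 = 17 + 9.6983 = 26.6983

y = -1.0776x + 26.6983


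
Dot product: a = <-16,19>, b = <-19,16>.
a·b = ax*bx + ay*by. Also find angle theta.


a·b = -16*(-19) + 19*16 = 304 + 304 = 608
|a| = sqrt(256+361) = 24.8395
|b| = sqrt(361+256) = 24.8395
cos(theta) = 608/(sqrt(617)*sqrt(617)) = 608/sqrt(380689) = 0.985413
theta = arccos(608/sqrt(380689)) = 9.7982 degrees

a·b = 608, theta = 9.7982 deg


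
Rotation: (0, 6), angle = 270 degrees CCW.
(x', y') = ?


cos(270) = 0, sin(270) = -1
x' = 0*0 - 6*(-1) = 6
y' = 0*(-1) + 6*0 = 0

(6, 0)


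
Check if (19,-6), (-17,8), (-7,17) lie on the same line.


19*(8-17) - 17*(17+ 6) - 7*(-6-8)
= -171 - 391 + 98 = -464

No, not collinear (determinant = -464)


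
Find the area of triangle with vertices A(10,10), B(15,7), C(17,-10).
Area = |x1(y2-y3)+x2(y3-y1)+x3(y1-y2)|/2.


10*(7+ 10) = 170
15*(-10-10) = -300
17*(10-7) = 51
sum = -79
Area = |-79|/2 = 39.5000

39.5000 sq units


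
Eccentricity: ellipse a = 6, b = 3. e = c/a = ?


c = sqrt(36-9) = sqrt(27) = 5.1962
e = c/a = sqrt(27)/6 = 0.8660

e = 0.8660


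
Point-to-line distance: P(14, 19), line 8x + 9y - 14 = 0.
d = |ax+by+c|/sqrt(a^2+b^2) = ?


|8*14 + 9*19 - 14| = |269| = 269
sqrt(64 + 81) = sqrt(145) = 12.0416
d = 269/sqrt(145) = 22.3392

22.3392


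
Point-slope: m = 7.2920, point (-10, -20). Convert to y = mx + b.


y + 20 = 7.2920(x + 10)
y = 7.2920x - 20 - 7.2920*(-10)
y = 7.2920x + 52.9200

y = 7.2920x + 52.9200


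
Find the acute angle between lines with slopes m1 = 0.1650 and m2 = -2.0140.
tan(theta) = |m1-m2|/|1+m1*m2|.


m1-m2 = 2.179
1+m1*m2 = 0.66769
tan(theta) = |2.179/0.66769| = 3.263491
theta = arctan(|2.179/0.66769|) = 72.9639 degrees (acute angle)

72.9639 degrees


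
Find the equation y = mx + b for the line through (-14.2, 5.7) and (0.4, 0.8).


m = (-4.9)/(14.6) = -0.3356
b = y1 - m*x1 = 5.7 - (-4.9*(-14.2))/(14.6) = 5.7 - 4.7658 = 0.9342

y = -0.3356x + 0.9342


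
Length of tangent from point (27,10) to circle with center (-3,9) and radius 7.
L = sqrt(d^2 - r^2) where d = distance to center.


d = sqrt((27+ 3)^2 + (10-9)^2) = sqrt(900+1) = 30.0167
L = sqrt(901.0000 - 49) = sqrt(852.0000) = 29.1890

29.1890


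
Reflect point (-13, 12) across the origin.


Reflection rule for origin: (-x, -y)
(-13, 12) -> (13, -12)

(13, -12)


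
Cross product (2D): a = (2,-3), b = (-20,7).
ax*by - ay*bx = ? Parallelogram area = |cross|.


cross = 2*7 + 3*(-20) = 14 - 60 = -46
Parallelogram area = |-46| = 46

cross = -46, parallelogram area = 46


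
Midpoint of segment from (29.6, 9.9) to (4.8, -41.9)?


Mx = (29.6 + 4.8)/2 = 34.4/2 = 17.2000
My = (9.9 - 41.9)/2 = -32.0/2 = -16.0000

(17.2000, -16.0000)


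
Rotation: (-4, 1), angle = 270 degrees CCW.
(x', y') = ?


cos(270) = 0, sin(270) = -1
x' = -4*0 - 1*(-1) = 1
y' = -4*(-1) + 1*0 = 4

(1, 4)


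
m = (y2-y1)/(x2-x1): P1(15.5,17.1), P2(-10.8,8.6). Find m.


dy = 8.6 - 17.1 = -8.5
dx = -10.8 - 15.5 = -26.3
m = -8.5/(-26.3) = 0.3232

m = 0.3232


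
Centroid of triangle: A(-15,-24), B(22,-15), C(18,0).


Gx = (-15+22+18)/3 = 25/3 = 8.3333
Gy = (-24- 15+0)/3 = -39/3 = -13.0000

G = (8.3333, -13.0000)


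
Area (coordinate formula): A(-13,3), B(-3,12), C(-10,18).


-13*(12-18) = 78
-3*(18-3) = -45
-10*(3-12) = 90
sum = 123
Area = |123|/2 = 61.5000

61.5000 sq units


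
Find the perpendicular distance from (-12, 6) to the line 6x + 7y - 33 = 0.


|6*(-12) + 7*6 - 33| = |-63| = 63
sqrt(36 + 49) = sqrt(85) = 9.2195
d = 63/sqrt(85) = 6.8333

6.8333


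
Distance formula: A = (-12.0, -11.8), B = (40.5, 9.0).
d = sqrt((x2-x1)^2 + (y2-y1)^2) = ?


dx = 40.5 + 12.0 = 52.5
dy = 9.0 + 11.8 = 20.8
d = sqrt(2756.25 + 432.64) = sqrt(3188.89) = 56.4703

56.4703


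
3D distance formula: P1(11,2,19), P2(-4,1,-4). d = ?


dx=-15, dy=-1, dz=-23
d = sqrt(225+1+529) = sqrt(755) = 27.4773

27.4773


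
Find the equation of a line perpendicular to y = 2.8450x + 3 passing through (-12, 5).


Perpendicular slope = -1/m1 = -1/2.8450 = -0.3515
b2 = y0 - m2*x0 = 5 - 12/2.8450 = 5 - 4.2179 = 0.7821

y = -0.3515x + 0.7821


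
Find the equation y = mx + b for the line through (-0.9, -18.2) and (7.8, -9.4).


m = (8.8)/(8.7) = 1.0115
b = y1 - m*x1 = -18.2 - (8.8*(-0.9))/(8.7) = -18.2 + 0.9103 = -17.2897

y = 1.0115x - 17.2897


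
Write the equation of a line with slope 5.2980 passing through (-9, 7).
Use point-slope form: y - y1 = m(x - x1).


y - 7 = 5.2980(x + 9)
y = 5.2980x + 7 - 5.2980*(-9)
y = 5.2980x + 54.6820

y = 5.2980x + 54.6820


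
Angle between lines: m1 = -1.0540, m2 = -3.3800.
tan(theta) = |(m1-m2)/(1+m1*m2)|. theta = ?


m1-m2 = 2.326
1+m1*m2 = 4.56252
tan(theta) = |2.326/4.56252| = 0.509806
theta = arctan(|2.326/4.56252|) = 27.0128 degrees (acute angle)

27.0128 degrees


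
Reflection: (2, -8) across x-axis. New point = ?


Reflection rule for x-axis: (x, -y)
(2, -8) -> (2, 8)

(2, 8)


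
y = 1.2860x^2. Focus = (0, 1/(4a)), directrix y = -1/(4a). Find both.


a = 1.2860
1/(4a) = 0.1944
Focus = (0, 0.1944)
Directrix: y = -0.1944

Focus = (0, 0.1944), Directrix: y = -0.1944


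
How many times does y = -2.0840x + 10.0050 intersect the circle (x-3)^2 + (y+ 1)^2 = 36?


Substitute y = -2.0840x + 10.0050: (x-3)^2 + (-2.0840x+10.0050+ 1)^2 = 36
Expand to Ax^2 + Bx + C = 0, where b-k = 11.005
A = 1+m^2 = 5.343056
B = 2(m(b-k) - h) = 2(-2.0840*11.005 - 3) = -51.86884
C = h^2 + (b-k)^2 - r^2 = 9 + 121.110025 - 36 = 94.110025
disc = B^2-4AC = 2690.3766 - 2011.3405 = 679.0361
disc > 0

2 intersection points


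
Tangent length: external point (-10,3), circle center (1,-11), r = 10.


d = sqrt((-10-1)^2 + (3+ 11)^2) = sqrt(121+196) = 17.8045
L = sqrt(317.0000 - 100) = sqrt(217.0000) = 14.7309

14.7309


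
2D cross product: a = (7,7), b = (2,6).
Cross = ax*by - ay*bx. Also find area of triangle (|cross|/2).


cross = 7*6 - 7*2 = 42 - 14 = 28
Triangle area = |28|/2 = 28/2 = 14.0000

cross = 28, triangle area = 14.0000


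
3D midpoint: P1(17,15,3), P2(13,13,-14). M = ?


Mx = (17+13)/2 = 15.0000
My = (15+13)/2 = 14.0000
Mz = (3- 14)/2 = -5.5000

M = (15.0000, 14.0000, -5.5000)


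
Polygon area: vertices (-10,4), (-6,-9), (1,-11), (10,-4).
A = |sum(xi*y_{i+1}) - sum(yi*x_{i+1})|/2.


sum(xi*y_{i+1}) = -10*(-9) - 6*(-11) + 1*(-4) + 10*4 = 192
sum(yi*x_{i+1}) = 4*(-6) - 9*1 - 11*10 - 4*(-10) = -103
Area = |192 + 103|/2 = 295/2 = 147.5000

147.5000 sq units


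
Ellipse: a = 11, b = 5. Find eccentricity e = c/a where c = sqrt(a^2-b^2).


c = sqrt(121-25) = sqrt(96) = 9.7980
e = c/a = sqrt(96)/11 = 0.8907

e = 0.8907


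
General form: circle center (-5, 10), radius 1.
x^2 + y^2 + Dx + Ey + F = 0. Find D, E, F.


(x+ 5)^2 + (y-10)^2 = 1^2
D = -2h = 10, E = -2k = -20
F = h^2+k^2-r^2 = 25+100-1 = 124

D = 10, E = -20, F = 124


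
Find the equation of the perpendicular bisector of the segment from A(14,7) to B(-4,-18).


Midpoint = (5, -5.5)
Slope of AB = dy/dx = -25/(-18) = 1.3889
Perp slope = -dx/dy = -18/25 = -0.7200
b = My - (perp slope)*Mx = -5.5 + (-18*5)/(-25) = -5.5 + 3.6000 = -1.9000

y = -0.7200x - 1.9000


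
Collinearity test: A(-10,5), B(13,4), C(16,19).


-10*(4-19) + 13*(19-5) + 16*(5-4)
= 150 + 182 + 16 = 348

No, not collinear (determinant = 348)


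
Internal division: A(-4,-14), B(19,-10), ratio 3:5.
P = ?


Px = (3*19 + 5*(-4))/8 = 37/8 = 4.6250
Py = (3*(-10) + 5*(-14))/8 = -100/8 = -12.5000

P = (4.6250, -12.5000)


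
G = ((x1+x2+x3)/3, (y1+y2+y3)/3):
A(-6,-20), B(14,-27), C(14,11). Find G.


Gx = (-6+14+14)/3 = 22/3 = 7.3333
Gy = (-20- 27+11)/3 = -36/3 = -12.0000

G = (7.3333, -12.0000)


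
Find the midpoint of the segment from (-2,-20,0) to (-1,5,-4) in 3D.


Mx = (-2- 1)/2 = -1.5000
My = (-20+5)/2 = -7.5000
Mz = (0- 4)/2 = -2.0000

M = (-1.5000, -7.5000, -2.0000)


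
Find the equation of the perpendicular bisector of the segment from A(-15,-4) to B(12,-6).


Midpoint = (-1.5, -5)
Slope of AB = dy/dx = -2/27 = -0.0741
Perp slope = -dx/dy = 27/2 = 13.5000
b = My - (perp slope)*Mx = -5 + (27*(-1.5))/(-2) = -5 + 20.2500 = 15.2500

y = 13.5000x + 15.2500


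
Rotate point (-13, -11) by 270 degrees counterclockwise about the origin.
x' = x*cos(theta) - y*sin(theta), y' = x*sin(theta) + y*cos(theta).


cos(270) = 0, sin(270) = -1
x' = -13*0 + 11*(-1) = -11
y' = -13*(-1) - 11*0 = 13

(-11, 13)


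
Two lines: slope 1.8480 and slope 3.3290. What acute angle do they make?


m1-m2 = -1.481
1+m1*m2 = 7.151992
tan(theta) = |-1.481/7.151992| = 0.207075
theta = arctan(|-1.481/7.151992|) = 11.6992 degrees (acute angle)

11.6992 degrees


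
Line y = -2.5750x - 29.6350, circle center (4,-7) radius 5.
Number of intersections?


Substitute y = -2.5750x - 29.6350: (x-4)^2 + (-2.5750x- 29.6350+ 7)^2 = 25
Expand to Ax^2 + Bx + C = 0, where b-k = -22.635
A = 1+m^2 = 7.630625
B = 2(m(b-k) - h) = 2(-2.5750*(-22.635) - 4) = 108.57025
C = h^2 + (b-k)^2 - r^2 = 16 + 512.343225 - 25 = 503.343225
disc = B^2-4AC = 11787.4992 - 15363.2936 = -3575.7944
disc < 0

0 intersection points


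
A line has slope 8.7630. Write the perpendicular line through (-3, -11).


Perpendicular slope = -1/m1 = -1/8.7630 = -0.1141
b2 = y0 - m2*x0 = -11 - 3/8.7630 = -11 - 0.3423 = -11.3423

y = -0.1141x - 11.3423


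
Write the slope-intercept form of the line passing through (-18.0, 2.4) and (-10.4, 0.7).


m = (-1.7)/(7.6) = -0.2237
b = y1 - m*x1 = 2.4 - (-1.7*(-18.0))/(7.6) = 2.4 - 4.0263 = -1.6263

y = -0.2237x - 1.6263


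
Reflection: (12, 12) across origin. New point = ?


Reflection rule for origin: (-x, -y)
(12, 12) -> (-12, -12)

(-12, -12)


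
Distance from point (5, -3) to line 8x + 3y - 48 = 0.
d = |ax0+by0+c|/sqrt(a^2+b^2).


|8*5 + 3*(-3) - 48| = |-17| = 17
sqrt(64 + 9) = sqrt(73) = 8.5440
d = 17/sqrt(73) = 1.9897

1.9897


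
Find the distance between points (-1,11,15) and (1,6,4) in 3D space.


dx=2, dy=-5, dz=-11
d = sqrt(4+25+121) = sqrt(150) = 12.2474

12.2474


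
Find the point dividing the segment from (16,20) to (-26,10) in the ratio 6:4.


Px = (6*(-26) + 4*16)/10 = -92/10 = -9.2000
Py = (6*10 + 4*20)/10 = 140/10 = 14.0000

P = (-9.2000, 14.0000)


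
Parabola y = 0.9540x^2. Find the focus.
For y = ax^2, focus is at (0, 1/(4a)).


a = 0.9540
4a = 3.8160
focus = (0, 1/3.8160) = (0, 0.2621)

Focus = (0, 0.2621)


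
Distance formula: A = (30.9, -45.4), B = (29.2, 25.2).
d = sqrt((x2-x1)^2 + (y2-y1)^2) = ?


dx = 29.2 - 30.9 = -1.7
dy = 25.2 + 45.4 = 70.6
d = sqrt(2.89 + 4984.36) = sqrt(4987.25) = 70.6205

70.6205


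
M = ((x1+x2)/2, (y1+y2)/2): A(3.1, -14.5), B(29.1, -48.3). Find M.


Mx = (3.1 + 29.1)/2 = 32.2/2 = 16.1000
My = (-14.5 - 48.3)/2 = -62.8/2 = -31.4000

(16.1000, -31.4000)


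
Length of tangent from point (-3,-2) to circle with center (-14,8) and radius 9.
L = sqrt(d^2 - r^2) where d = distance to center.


d = sqrt((-3+ 14)^2 + (-2-8)^2) = sqrt(121+100) = 14.8661
L = sqrt(221.0000 - 81) = sqrt(140.0000) = 11.8322

11.8322


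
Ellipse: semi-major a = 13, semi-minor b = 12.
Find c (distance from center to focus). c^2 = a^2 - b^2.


c^2 = 13^2 - 12^2 = 169 - 144 = 25
c = sqrt(25) = 5.0000

c = 5.0000


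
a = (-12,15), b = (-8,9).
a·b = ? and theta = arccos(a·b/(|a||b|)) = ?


a·b = -12*(-8) + 15*9 = 96 + 135 = 231
|a| = sqrt(144+225) = 19.2094
|b| = sqrt(64+81) = 12.0416
cos(theta) = 231/(sqrt(369)*sqrt(145)) = 231/sqrt(53505) = 0.998653
theta = arccos(231/sqrt(53505)) = 2.9737 degrees

a·b = 231, theta = 2.9737 deg


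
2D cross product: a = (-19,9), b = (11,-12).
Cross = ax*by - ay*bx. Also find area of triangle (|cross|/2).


cross = -19*(-12) - 9*11 = 228 - 99 = 129
Triangle area = |129|/2 = 129/2 = 64.5000

cross = 129, triangle area = 64.5000


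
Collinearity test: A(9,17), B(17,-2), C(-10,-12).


9*(-2+ 12) + 17*(-12-17) - 10*(17+ 2)
= 90 - 493 - 190 = -593

No, not collinear (determinant = -593)


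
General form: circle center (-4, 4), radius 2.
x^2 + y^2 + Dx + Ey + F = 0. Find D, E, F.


(x+ 4)^2 + (y-4)^2 = 2^2
D = -2h = 8, E = -2k = -8
F = h^2+k^2-r^2 = 16+16-4 = 28

D = 8, E = -8, F = 28


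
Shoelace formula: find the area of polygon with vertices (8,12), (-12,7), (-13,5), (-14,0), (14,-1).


sum(xi*y_{i+1}) = 8*7 - 12*5 - 13*0 - 14*(-1) + 14*12 = 178
sum(yi*x_{i+1}) = 12*(-12) + 7*(-13) + 5*(-14) + 0*14 - 1*8 = -313
Area = |178 + 313|/2 = 491/2 = 245.5000

245.5000 sq units


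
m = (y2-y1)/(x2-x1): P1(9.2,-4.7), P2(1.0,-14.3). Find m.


dy = -14.3 + 4.7 = -9.6
dx = 1.0 - 9.2 = -8.2
m = -9.6/(-8.2) = 1.1707

m = 1.1707


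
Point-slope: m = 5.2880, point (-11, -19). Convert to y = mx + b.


y + 19 = 5.2880(x + 11)
y = 5.2880x - 19 - 5.2880*(-11)
y = 5.2880x + 39.1680

y = 5.2880x + 39.1680


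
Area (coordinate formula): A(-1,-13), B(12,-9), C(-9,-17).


-1*(-9+ 17) = -8
12*(-17+ 13) = -48
-9*(-13+ 9) = 36
sum = -20
Area = |-20|/2 = 10.0000

10.0000 sq units


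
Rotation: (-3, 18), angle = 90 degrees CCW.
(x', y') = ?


cos(90) = 0, sin(90) = 1
x' = -3*0 - 18*1 = -18
y' = -3*1 + 18*0 = -3

(-18, -3)


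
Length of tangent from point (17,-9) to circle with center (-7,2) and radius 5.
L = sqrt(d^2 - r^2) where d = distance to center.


d = sqrt((17+ 7)^2 + (-9-2)^2) = sqrt(576+121) = 26.4008
L = sqrt(697.0000 - 25) = sqrt(672.0000) = 25.9230

25.9230


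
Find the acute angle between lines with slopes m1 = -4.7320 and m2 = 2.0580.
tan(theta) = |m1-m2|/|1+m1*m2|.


m1-m2 = -6.79
1+m1*m2 = -8.738456
tan(theta) = |-6.79/(-8.738456)| = 0.777025
theta = arctan(|-6.79/(-8.738456)|) = 37.8481 degrees (acute angle)

37.8481 degrees


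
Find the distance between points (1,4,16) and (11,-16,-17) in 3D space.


dx=10, dy=-20, dz=-33
d = sqrt(100+400+1089) = sqrt(1589) = 39.8623

39.8623


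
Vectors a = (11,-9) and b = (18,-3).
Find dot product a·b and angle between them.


a·b = 11*18 - 9*(-3) = 198 + 27 = 225
|a| = sqrt(121+81) = 14.2127
|b| = sqrt(324+9) = 18.2483
cos(theta) = 225/(sqrt(202)*sqrt(333)) = 225/sqrt(67266) = 0.867530
theta = arccos(225/sqrt(67266)) = 29.8271 degrees

a·b = 225, theta = 29.8271 deg


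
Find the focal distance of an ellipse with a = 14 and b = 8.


c^2 = 14^2 - 8^2 = 196 - 64 = 132
c = sqrt(132) = 11.4891

c = 11.4891


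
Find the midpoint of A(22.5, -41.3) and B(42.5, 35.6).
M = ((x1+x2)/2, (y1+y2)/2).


Mx = (22.5 + 42.5)/2 = 65.0/2 = 32.5000
My = (-41.3 + 35.6)/2 = -5.7/2 = -2.8500

(32.5000, -2.8500)


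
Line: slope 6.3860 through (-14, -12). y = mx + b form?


y + 12 = 6.3860(x + 14)
y = 6.3860x - 12 - 6.3860*(-14)
y = 6.3860x + 77.4040

y = 6.3860x + 77.4040


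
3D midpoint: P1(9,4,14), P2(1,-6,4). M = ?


Mx = (9+1)/2 = 5.0000
My = (4- 6)/2 = -1.0000
Mz = (14+4)/2 = 9.0000

M = (5.0000, -1.0000, 9.0000)


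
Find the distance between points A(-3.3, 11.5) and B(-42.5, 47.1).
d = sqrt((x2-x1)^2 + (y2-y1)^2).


dx = -42.5 + 3.3 = -39.2
dy = 47.1 - 11.5 = 35.6
d = sqrt(1536.64 + 1267.36) = sqrt(2804) = 52.9528

52.9528


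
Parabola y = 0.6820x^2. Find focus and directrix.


a = 0.6820
1/(4a) = 0.3666
Focus = (0, 0.3666)
Directrix: y = -0.3666

Focus = (0, 0.3666), Directrix: y = -0.3666


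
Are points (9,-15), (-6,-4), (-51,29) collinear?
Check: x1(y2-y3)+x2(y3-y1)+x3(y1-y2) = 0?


9*(-4-29) - 6*(29+ 15) - 51*(-15+ 4)
= -297 - 264 + 561 = 0

Yes, collinear (determinant = 0)


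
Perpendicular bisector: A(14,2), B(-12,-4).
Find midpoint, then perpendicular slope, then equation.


Midpoint = (1, -1)
Slope of AB = dy/dx = -6/(-26) = 0.2308
Perp slope = -dx/dy = -26/6 = -4.3333
b = My - (perp slope)*Mx = -1 + (-26*1)/(-6) = -1 + 4.3333 = 3.3333

y = -4.3333x + 3.3333


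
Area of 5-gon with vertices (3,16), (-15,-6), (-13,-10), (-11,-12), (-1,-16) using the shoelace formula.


sum(xi*y_{i+1}) = 3*(-6) - 15*(-10) - 13*(-12) - 11*(-16) - 1*16 = 448
sum(yi*x_{i+1}) = 16*(-15) - 6*(-13) - 10*(-11) - 12*(-1) - 16*3 = -88
Area = |448 + 88|/2 = 536/2 = 268.0000

268.0000 sq units


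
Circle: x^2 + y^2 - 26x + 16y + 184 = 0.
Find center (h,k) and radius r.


h = -D/2 = 26/2 = 13
k = -E/2 = -16/2 = -8
r^2 = h^2 + k^2 - F = 169 + 64 - 184 = 49
r = 7

Center (13, -8), radius = 7


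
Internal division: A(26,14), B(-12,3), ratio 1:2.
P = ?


Px = (1*(-12) + 2*26)/3 = 40/3 = 13.3333
Py = (1*3 + 2*14)/3 = 31/3 = 10.3333

P = (13.3333, 10.3333)


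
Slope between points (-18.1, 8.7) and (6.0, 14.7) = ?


dy = 14.7 - 8.7 = 6.0
dx = 6.0 + 18.1 = 24.1
m = 6.0/24.1 = 0.2490

m = 0.2490


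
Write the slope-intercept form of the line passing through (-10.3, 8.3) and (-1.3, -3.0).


m = (-11.3)/(9.0) = -1.2556
b = y1 - m*x1 = 8.3 - (-11.3*(-10.3))/(9.0) = 8.3 - 12.9322 = -4.6322

y = -1.2556x - 4.6322


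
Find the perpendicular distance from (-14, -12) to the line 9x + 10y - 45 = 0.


|9*(-14) + 10*(-12) - 45| = |-291| = 291
sqrt(81 + 100) = sqrt(181) = 13.4536
d = 291/sqrt(181) = 21.6299

21.6299


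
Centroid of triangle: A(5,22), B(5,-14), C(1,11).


Gx = (5+5+1)/3 = 11/3 = 3.6667
Gy = (22- 14+11)/3 = 19/3 = 6.3333

G = (3.6667, 6.3333)


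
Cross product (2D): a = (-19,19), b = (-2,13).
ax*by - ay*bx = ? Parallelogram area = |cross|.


cross = -19*13 - 19*(-2) = -247 + 38 = -209
Parallelogram area = |-209| = 209

cross = -209, parallelogram area = 209


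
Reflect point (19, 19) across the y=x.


Reflection rule for y=x: (y, x)
(19, 19) -> (19, 19)

(19, 19)


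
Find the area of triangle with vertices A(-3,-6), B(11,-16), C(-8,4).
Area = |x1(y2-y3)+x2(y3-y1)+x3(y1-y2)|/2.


-3*(-16-4) = 60
11*(4+ 6) = 110
-8*(-6+ 16) = -80
sum = 90
Area = |90|/2 = 45.0000

45.0000 sq units


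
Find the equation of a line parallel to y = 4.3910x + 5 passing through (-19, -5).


Parallel lines have equal slopes.
m2 = 4.3910
b2 = -5 - 4.3910*(-19) = 78.4290

y = 4.3910x + 78.4290


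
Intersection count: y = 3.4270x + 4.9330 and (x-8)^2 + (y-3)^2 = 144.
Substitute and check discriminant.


Substitute y = 3.4270x + 4.9330: (x-8)^2 + (3.4270x+4.9330-3)^2 = 144
Expand to Ax^2 + Bx + C = 0, where b-k = 1.933
A = 1+m^2 = 12.744329
B = 2(m(b-k) - h) = 2(3.4270*1.933 - 8) = -2.751218
C = h^2 + (b-k)^2 - r^2 = 64 + 3.736489 - 144 = -76.263511
disc = B^2-4AC = 7.5692 + 3887.7091 = 3895.2783
disc > 0

2 intersection points


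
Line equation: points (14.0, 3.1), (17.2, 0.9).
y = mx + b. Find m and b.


m = (-2.2)/(3.2) = -0.6875
b = y1 - m*x1 = 3.1 - (-2.2*14.0)/(3.2) = 3.1 + 9.6250 = 12.7250

y = -0.6875x + 12.7250


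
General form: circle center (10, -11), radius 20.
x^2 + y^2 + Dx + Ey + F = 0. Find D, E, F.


(x-10)^2 + (y+ 11)^2 = 20^2
D = -2h = -20, E = -2k = 22
F = h^2+k^2-r^2 = 100+121-400 = -179

D = -20, E = 22, F = -179


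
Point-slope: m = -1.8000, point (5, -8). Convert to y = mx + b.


y + 8 = -1.8000(x - 5)
y = -1.8000x - 8 + 1.8000*5
y = -1.8000x + 1.0000

y = -1.8000x + 1.0000


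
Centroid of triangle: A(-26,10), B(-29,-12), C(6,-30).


Gx = (-26- 29+6)/3 = -49/3 = -16.3333
Gy = (10- 12- 30)/3 = -32/3 = -10.6667

G = (-16.3333, -10.6667)


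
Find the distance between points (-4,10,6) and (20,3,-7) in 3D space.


dx=24, dy=-7, dz=-13
d = sqrt(576+49+169) = sqrt(794) = 28.1780

28.1780


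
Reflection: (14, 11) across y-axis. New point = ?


Reflection rule for y-axis: (-x, y)
(14, 11) -> (-14, 11)

(-14, 11)


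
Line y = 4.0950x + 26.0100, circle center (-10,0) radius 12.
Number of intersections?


Substitute y = 4.0950x + 26.0100: (x+ 10)^2 + (4.0950x+26.0100-0)^2 = 144
Expand to Ax^2 + Bx + C = 0, where b-k = 26.01
A = 1+m^2 = 17.769025
B = 2(m(b-k) - h) = 2(4.0950*26.01 + 10) = 233.0219
C = h^2 + (b-k)^2 - r^2 = 100 + 676.5201 - 144 = 632.5201
disc = B^2-4AC = 54299.2059 - 44957.0619 = 9342.1440
disc > 0

2 intersection points


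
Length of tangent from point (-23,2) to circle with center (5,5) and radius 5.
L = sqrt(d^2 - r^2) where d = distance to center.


d = sqrt((-23-5)^2 + (2-5)^2) = sqrt(784+9) = 28.1603
L = sqrt(793.0000 - 25) = sqrt(768.0000) = 27.7128

27.7128


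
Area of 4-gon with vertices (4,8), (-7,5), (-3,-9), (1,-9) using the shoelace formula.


sum(xi*y_{i+1}) = 4*5 - 7*(-9) - 3*(-9) + 1*8 = 118
sum(yi*x_{i+1}) = 8*(-7) + 5*(-3) - 9*1 - 9*4 = -116
Area = |118 + 116|/2 = 234/2 = 117.0000

117.0000 sq units


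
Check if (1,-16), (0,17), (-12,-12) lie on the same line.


1*(17+ 12) + 0*(-12+ 16) - 12*(-16-17)
= 29 + 0 + 396 = 425

No, not collinear (determinant = 425)


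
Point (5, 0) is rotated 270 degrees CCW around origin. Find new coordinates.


cos(270) = 0, sin(270) = -1
x' = 5*0 - 0*(-1) = 0
y' = 5*(-1) + 0*0 = -5

(0, -5)


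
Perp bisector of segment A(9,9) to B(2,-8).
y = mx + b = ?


Midpoint = (5.5, 0.5)
Slope of AB = dy/dx = -17/(-7) = 2.4286
Perp slope = -dx/dy = -7/17 = -0.4118
b = My - (perp slope)*Mx = 0.5 + (-7*5.5)/(-17) = 0.5 + 2.2647 = 2.7647

y = -0.4118x + 2.7647


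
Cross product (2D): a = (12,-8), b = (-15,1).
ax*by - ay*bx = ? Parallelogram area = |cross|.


cross = 12*1 + 8*(-15) = 12 - 120 = -108
Parallelogram area = |-108| = 108

cross = -108, parallelogram area = 108


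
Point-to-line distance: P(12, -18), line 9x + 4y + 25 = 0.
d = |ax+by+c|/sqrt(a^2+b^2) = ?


|9*12 + 4*(-18) + 25| = |61| = 61
sqrt(81 + 16) = sqrt(97) = 9.8489
d = 61/sqrt(97) = 6.1936

6.1936


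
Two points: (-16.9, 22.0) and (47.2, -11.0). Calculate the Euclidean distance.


dx = 47.2 + 16.9 = 64.1
dy = -11.0 - 22.0 = -33.0
d = sqrt(4108.81 + 1089.0) = sqrt(5197.81) = 72.0958

72.0958


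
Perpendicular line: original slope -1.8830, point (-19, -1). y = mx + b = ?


Perpendicular slope = -1/m1 = -1/(-1.8830) = 0.5311
b2 = y0 - m2*x0 = -1 - 19/(-1.8830) = -1 + 10.0903 = 9.0903

y = 0.5311x + 9.0903


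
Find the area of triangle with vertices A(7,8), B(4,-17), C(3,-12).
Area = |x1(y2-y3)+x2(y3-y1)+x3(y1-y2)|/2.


7*(-17+ 12) = -35
4*(-12-8) = -80
3*(8+ 17) = 75
sum = -40
Area = |-40|/2 = 20.0000

20.0000 sq units


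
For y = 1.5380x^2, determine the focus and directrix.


a = 1.5380
1/(4a) = 0.1625
Focus = (0, 0.1625)
Directrix: y = -0.1625

Focus = (0, 0.1625), Directrix: y = -0.1625


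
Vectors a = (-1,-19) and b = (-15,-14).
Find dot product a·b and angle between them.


a·b = -1*(-15) - 19*(-14) = 15 + 266 = 281
|a| = sqrt(1+361) = 19.0263
|b| = sqrt(225+196) = 20.5183
cos(theta) = 281/(sqrt(362)*sqrt(421)) = 281/sqrt(152402) = 0.719799
theta = arccos(281/sqrt(152402)) = 43.9621 degrees

a·b = 281, theta = 43.9621 deg


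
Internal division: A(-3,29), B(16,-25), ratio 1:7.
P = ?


Px = (1*16 + 7*(-3))/8 = -5/8 = -0.6250
Py = (1*(-25) + 7*29)/8 = 178/8 = 22.2500

P = (-0.6250, 22.2500)


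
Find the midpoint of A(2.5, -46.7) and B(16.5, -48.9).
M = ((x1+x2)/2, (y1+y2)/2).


Mx = (2.5 + 16.5)/2 = 19.0/2 = 9.5000
My = (-46.7 - 48.9)/2 = -95.6/2 = -47.8000

(9.5000, -47.8000)


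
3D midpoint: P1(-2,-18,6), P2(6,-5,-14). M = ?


Mx = (-2+6)/2 = 2.0000
My = (-18- 5)/2 = -11.5000
Mz = (6- 14)/2 = -4.0000

M = (2.0000, -11.5000, -4.0000)


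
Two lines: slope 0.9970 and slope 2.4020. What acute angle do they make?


m1-m2 = -1.405
1+m1*m2 = 3.394794
tan(theta) = |-1.405/3.394794| = 0.413869
theta = arctan(|-1.405/3.394794|) = 22.4831 degrees (acute angle)

22.4831 degrees


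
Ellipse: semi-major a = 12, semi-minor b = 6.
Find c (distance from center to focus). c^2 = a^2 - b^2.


c^2 = 12^2 - 6^2 = 144 - 36 = 108
c = sqrt(108) = 10.3923

c = 10.3923


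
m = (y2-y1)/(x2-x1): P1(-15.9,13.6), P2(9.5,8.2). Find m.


dy = 8.2 - 13.6 = -5.4
dx = 9.5 + 15.9 = 25.4
m = -5.4/25.4 = -0.2126

m = -0.2126


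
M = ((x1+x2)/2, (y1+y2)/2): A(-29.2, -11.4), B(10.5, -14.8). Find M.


Mx = (-29.2 + 10.5)/2 = -18.7/2 = -9.3500
My = (-11.4 - 14.8)/2 = -26.2/2 = -13.1000

(-9.3500, -13.1000)


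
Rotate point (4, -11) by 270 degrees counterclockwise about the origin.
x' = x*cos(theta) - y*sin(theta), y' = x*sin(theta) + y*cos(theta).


cos(270) = 0, sin(270) = -1
x' = 4*0 + 11*(-1) = -11
y' = 4*(-1) - 11*0 = -4

(-11, -4)


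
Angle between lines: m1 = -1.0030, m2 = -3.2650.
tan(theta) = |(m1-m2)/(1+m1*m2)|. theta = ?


m1-m2 = 2.262
1+m1*m2 = 4.274795
tan(theta) = |2.262/4.274795| = 0.529148
theta = arctan(|2.262/4.274795|) = 27.8855 degrees (acute angle)

27.8855 degrees


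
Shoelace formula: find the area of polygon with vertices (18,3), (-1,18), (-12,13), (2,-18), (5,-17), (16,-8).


sum(xi*y_{i+1}) = 18*18 - 1*13 - 12*(-18) + 2*(-17) + 5*(-8) + 16*3 = 501
sum(yi*x_{i+1}) = 3*(-1) + 18*(-12) + 13*2 - 18*5 - 17*16 - 8*18 = -699
Area = |501 + 699|/2 = 1200/2 = 600.0000

600.0000 sq units


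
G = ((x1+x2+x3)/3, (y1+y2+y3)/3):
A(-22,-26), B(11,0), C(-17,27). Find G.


Gx = (-22+11- 17)/3 = -28/3 = -9.3333
Gy = (-26+0+27)/3 = 1/3 = 0.3333

G = (-9.3333, 0.3333)


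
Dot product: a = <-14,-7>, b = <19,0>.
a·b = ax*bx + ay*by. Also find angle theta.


a·b = -14*19 - 7*0 = -266 + 0 = -266
|a| = sqrt(196+49) = 15.6525
|b| = sqrt(361+0) = 19.0000
cos(theta) = -266/(sqrt(245)*sqrt(361)) = -266/sqrt(88445) = -0.894427
theta = arccos(-266/sqrt(88445)) = 153.4349 degrees

a·b = -266, theta = 153.4349 deg


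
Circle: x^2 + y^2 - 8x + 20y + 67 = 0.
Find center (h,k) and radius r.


h = -D/2 = 8/2 = 4
k = -E/2 = -20/2 = -10
r^2 = h^2 + k^2 - F = 16 + 100 - 67 = 49
r = 7

Center (4, -10), radius = 7


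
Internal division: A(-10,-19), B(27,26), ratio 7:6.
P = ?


Px = (7*27 + 6*(-10))/13 = 129/13 = 9.9231
Py = (7*26 + 6*(-19))/13 = 68/13 = 5.2308

P = (9.9231, 5.2308)


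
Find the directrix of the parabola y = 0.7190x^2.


a = 0.7190
1/(4a) = 0.3477
directrix: y = -0.3477 = -0.3477

y = -0.3477


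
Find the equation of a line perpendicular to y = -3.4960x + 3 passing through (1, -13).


Perpendicular slope = -1/m1 = -1/(-3.4960) = 0.2860
b2 = y0 - m2*x0 = -13 + 1/(-3.4960) = -13 - 0.2860 = -13.2860

y = 0.2860x - 13.2860


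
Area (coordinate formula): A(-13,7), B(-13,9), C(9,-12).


-13*(9+ 12) = -273
-13*(-12-7) = 247
9*(7-9) = -18
sum = -44
Area = |-44|/2 = 22.0000

22.0000 sq units
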